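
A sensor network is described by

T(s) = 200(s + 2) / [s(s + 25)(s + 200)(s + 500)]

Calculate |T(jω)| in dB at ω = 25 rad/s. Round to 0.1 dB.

At s = jω = j25:
zero (s+2): 2 + j25 → |·| = √(2²+25²) = √629 ≈ 25.08, ∠ = arctan(25/2) ≈ 85.43°
pole (s+25): 25 + j25 → |·| = √(25²+25²) = √1250 ≈ 35.355, ∠ = arctan(25/25) ≈ 45.00°
pole (s+200): 200 + j25 → |·| = √(200²+25²) = √40625 ≈ 201.56, ∠ = arctan(25/200) ≈ 7.13°
pole (s+500): 500 + j25 → |·| = √(500²+25²) = √250625 ≈ 500.62, ∠ = arctan(25/500) ≈ 2.86°
pole at origin: |s| = 25, ∠ = 90.00° (in denominator)
|T| = 200 · 25.08 / 8.9187e+07 ≈ 5.6241e-05
Gain = 20 log₁₀(5.6241e-05) ≈ -85.00 dB

-85.0 dB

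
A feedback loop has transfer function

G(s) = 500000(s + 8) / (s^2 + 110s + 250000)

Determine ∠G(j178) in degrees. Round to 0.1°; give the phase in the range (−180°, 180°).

82.3°

At s = jω = j178:
zero (s+8): 8 + j178 → |·| = √(8²+178²) = √31748 ≈ 178.18, ∠ = arctan(178/8) ≈ 87.43°
quadratic: (j178)² + 110·j178 + 250000 = 218316 + j19580 → |·| ≈ 2.1919e+05, ∠ ≈ 5.12°
∠G = 87.43° − 5.12° = 82.31°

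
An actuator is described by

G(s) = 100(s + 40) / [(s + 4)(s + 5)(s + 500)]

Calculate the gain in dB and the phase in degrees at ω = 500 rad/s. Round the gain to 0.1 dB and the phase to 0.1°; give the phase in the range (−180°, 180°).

At s = jω = j500:
zero (s+40): 40 + j500 → |·| = √(40²+500²) = √251600 ≈ 501.6, ∠ = arctan(500/40) ≈ 85.43°
pole (s+4): 4 + j500 → |·| = √(4²+500²) = √250016 ≈ 500.02, ∠ = arctan(500/4) ≈ 89.54°
pole (s+5): 5 + j500 → |·| = √(5²+500²) = √250025 ≈ 500.02, ∠ = arctan(500/5) ≈ 89.43°
pole (s+500): 500 + j500 → |·| = √(500²+500²) = √500000 ≈ 707.11, ∠ = arctan(500/500) ≈ 45.00°
|G| = 100 · 501.6 / 1.7679e+08 ≈ 0.00028373
Gain = 20 log₁₀(0.00028373) ≈ -70.94 dB
∠G = 85.43° − 223.97° = -138.54°

-70.9 dB, -138.5°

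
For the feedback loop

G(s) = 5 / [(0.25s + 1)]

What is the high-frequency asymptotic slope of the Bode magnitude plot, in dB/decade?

Each pole contributes −20 dB/decade at high frequency; each zero contributes +20 dB/decade.
Net: 0 zero(s) − 1 pole(s) → -20 dB/decade.

-20 dB/decade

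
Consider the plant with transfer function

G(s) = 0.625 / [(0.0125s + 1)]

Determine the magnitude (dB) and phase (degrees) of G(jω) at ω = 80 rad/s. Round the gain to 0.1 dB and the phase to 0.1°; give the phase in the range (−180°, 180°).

-7.1 dB, -45.0°

At ω = 80 rad/s:
pole (1 + j80·0.0125) = 1 + j1 → |·| ≈ 1.4142, ∠ ≈ 45.00°
|G| = 0.625 · 1 / (1.4142) ≈ 0.44195
Gain = 20 log₁₀(0.44195) ≈ -7.09 dB
∠G = (0°) − (45.00°) = -45.00°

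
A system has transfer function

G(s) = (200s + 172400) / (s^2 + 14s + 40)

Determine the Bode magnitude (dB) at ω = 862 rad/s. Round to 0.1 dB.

-9.7 dB

Substitute s = j862:
Numerator: 200(j862) + 172400 = 172400 + j172400
Denominator: (j862)^2 + 14(j862) + 40 = -743004 + j12068
|N| = √(172400² + 172400²) ≈ 2.4381e+05, ∠N ≈ 45.00°
|D| = √(743004² + 12068²) ≈ 7.431e+05, ∠D ≈ 179.07°
|G| = 2.4381e+05 / 7.431e+05 ≈ 0.3281
Gain = 20 log₁₀(0.3281) ≈ -9.68 dB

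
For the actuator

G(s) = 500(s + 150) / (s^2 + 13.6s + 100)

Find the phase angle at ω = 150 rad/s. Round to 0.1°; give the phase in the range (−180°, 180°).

-129.8°

At s = jω = j150:
zero (s+150): 150 + j150 → |·| = √(150²+150²) = √45000 ≈ 212.13, ∠ = arctan(150/150) ≈ 45.00°
quadratic: (j150)² + 13.6·j150 + 100 = -22400 + j2040 → |·| ≈ 22493, ∠ ≈ 174.80°
∠G = 45.00° − 174.80° = -129.80°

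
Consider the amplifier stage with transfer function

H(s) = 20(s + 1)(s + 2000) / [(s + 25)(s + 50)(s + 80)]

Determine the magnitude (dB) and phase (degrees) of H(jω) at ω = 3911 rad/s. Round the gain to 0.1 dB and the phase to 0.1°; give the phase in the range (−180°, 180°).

At s = jω = j3911:
zero (s+1): 1 + j3911 → |·| = √(1²+3911²) = √15295922 ≈ 3911, ∠ = arctan(3911/1) ≈ 89.99°
zero (s+2000): 2000 + j3911 → |·| = √(2000²+3911²) = √19295921 ≈ 4392.7, ∠ = arctan(3911/2000) ≈ 62.92°
pole (s+25): 25 + j3911 → |·| = √(25²+3911²) = √15296546 ≈ 3911.1, ∠ = arctan(3911/25) ≈ 89.63°
pole (s+50): 50 + j3911 → |·| = √(50²+3911²) = √15298421 ≈ 3911.3, ∠ = arctan(3911/50) ≈ 89.27°
pole (s+80): 80 + j3911 → |·| = √(80²+3911²) = √15302321 ≈ 3911.8, ∠ = arctan(3911/80) ≈ 88.83°
|H| = 20 · 1.718e+07 / 5.9841e+10 ≈ 0.0057419
Gain = 20 log₁₀(0.0057419) ≈ -44.82 dB
∠H = 152.91° − 267.73° = -114.82°

-44.8 dB, -114.8°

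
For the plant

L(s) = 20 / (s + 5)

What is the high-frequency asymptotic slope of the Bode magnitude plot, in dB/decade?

-20 dB/decade

Each pole contributes −20 dB/decade at high frequency; each zero contributes +20 dB/decade.
Net: 0 zero(s) − 1 pole(s) → -20 dB/decade.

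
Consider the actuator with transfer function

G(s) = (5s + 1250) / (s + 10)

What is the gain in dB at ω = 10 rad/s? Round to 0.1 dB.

Substitute s = j10:
Numerator: 5(j10) + 1250 = 1250 + j50
Denominator: (j10) + 10 = 10 + j10
|N| = √(1250² + 50²) ≈ 1251, ∠N ≈ 2.29°
|D| = √(10² + 10²) ≈ 14.142, ∠D ≈ 45.00°
|G| = 1251 / 14.142 ≈ 88.46
Gain = 20 log₁₀(88.46) ≈ 38.93 dB

38.9 dB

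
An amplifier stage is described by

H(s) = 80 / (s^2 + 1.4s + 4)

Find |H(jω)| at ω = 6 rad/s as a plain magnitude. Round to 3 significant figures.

At s = jω = j6:
quadratic: (j6)² + 1.4·j6 + 4 = -32 + j8.4 → |·| ≈ 33.084, ∠ ≈ 165.29°
|H| = 80 / 33.084 ≈ 2.4181

2.42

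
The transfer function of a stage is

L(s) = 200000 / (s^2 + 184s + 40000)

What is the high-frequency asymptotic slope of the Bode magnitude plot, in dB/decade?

Each pole contributes −20 dB/decade at high frequency; each zero contributes +20 dB/decade.
Net: 0 zero(s) − 2 pole(s) → -40 dB/decade.

-40 dB/decade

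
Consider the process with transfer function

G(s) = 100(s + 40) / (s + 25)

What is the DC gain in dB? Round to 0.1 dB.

44.1 dB

G(0) = 100·40 / (25) = 160
20 log₁₀(160) ≈ 44.08 dB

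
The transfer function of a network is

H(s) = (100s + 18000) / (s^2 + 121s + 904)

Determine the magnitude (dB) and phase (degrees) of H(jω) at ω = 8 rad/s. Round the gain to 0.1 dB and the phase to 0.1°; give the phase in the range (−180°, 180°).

Substitute s = j8:
Numerator: 100(j8) + 18000 = 18000 + j800
Denominator: (j8)^2 + 121(j8) + 904 = 840 + j968
|N| = √(18000² + 800²) ≈ 18018, ∠N ≈ 2.54°
|D| = √(840² + 968²) ≈ 1281.6, ∠D ≈ 49.05°
|H| = 18018 / 1281.6 ≈ 14.059
Gain = 20 log₁₀(14.059) ≈ 22.96 dB
∠H = 2.54° − 49.05° = -46.51°

23.0 dB, -46.5°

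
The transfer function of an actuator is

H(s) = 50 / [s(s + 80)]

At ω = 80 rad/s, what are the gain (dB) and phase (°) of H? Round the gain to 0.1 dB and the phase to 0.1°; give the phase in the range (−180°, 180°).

At s = jω = j80:
pole (s+80): 80 + j80 → |·| = √(80²+80²) = √12800 ≈ 113.14, ∠ = arctan(80/80) ≈ 45.00°
pole at origin: |s| = 80, ∠ = 90.00° (in denominator)
|H| = 50 / 9051.2 ≈ 0.0055241
Gain = 20 log₁₀(0.0055241) ≈ -45.15 dB
∠H = 0.00° − 135.00° = -135.00°

-45.2 dB, -135.0°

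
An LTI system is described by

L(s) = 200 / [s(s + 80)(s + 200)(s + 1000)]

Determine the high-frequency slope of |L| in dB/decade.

Each pole contributes −20 dB/decade at high frequency; each zero contributes +20 dB/decade.
Net: 0 zero(s) − 4 pole(s) → -80 dB/decade.

-80 dB/decade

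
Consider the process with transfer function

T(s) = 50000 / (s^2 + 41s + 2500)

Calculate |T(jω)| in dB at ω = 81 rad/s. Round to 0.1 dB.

19.6 dB

At s = jω = j81:
quadratic: (j81)² + 41·j81 + 2500 = -4061 + j3321 → |·| ≈ 5246, ∠ ≈ 140.72°
|T| = 50000 / 5246 ≈ 9.5311
Gain = 20 log₁₀(9.5311) ≈ 19.58 dB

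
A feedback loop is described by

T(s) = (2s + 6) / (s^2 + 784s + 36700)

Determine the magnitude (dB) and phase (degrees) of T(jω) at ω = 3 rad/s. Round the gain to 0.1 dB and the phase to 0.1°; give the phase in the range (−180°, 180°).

-72.7 dB, 41.3°

Substitute s = j3:
Numerator: 2(j3) + 6 = 6 + j6
Denominator: (j3)^2 + 784(j3) + 36700 = 36691 + j2352
|N| = √(6² + 6²) ≈ 8.4853, ∠N ≈ 45.00°
|D| = √(36691² + 2352²) ≈ 36766, ∠D ≈ 3.67°
|T| = 8.4853 / 36766 ≈ 0.00023079
Gain = 20 log₁₀(0.00023079) ≈ -72.74 dB
∠T = 45.00° − 3.67° = 41.33°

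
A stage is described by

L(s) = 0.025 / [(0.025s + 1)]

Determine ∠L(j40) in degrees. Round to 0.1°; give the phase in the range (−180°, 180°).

At ω = 40 rad/s:
pole (1 + j40·0.025) = 1 + j1 → |·| ≈ 1.4142, ∠ ≈ 45.00°
∠L = (0°) − (45.00°) = -45.00°

-45.0°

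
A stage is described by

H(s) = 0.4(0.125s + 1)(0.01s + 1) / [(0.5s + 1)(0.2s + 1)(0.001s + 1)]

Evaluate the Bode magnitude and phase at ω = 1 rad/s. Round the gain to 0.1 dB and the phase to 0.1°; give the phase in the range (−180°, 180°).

-9.0 dB, -30.2°

At ω = 1 rad/s:
zero (1 + j1·0.125) = 1 + j0.125 → |·| ≈ 1.0078, ∠ ≈ 7.13°
zero (1 + j1·0.01) = 1 + j0.01 → |·| ≈ 1, ∠ ≈ 0.57°
pole (1 + j1·0.5) = 1 + j0.5 → |·| ≈ 1.118, ∠ ≈ 26.57°
pole (1 + j1·0.2) = 1 + j0.2 → |·| ≈ 1.0198, ∠ ≈ 11.31°
pole (1 + j1·0.001) = 1 + j0.001 → |·| ≈ 1, ∠ ≈ 0.06°
|H| = 0.4 · 1.0078 · 1 / (1.118 · 1.0198 · 1) ≈ 0.35357
Gain = 20 log₁₀(0.35357) ≈ -9.03 dB
∠H = (7.13° + 0.57°) − (26.57° + 11.31° + 0.06°) = -30.24°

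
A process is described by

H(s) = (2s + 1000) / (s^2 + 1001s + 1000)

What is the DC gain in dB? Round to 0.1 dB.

H(0) = 1000 / 1000 = 1
20 log₁₀(1) ≈ 0.00 dB

0.0 dB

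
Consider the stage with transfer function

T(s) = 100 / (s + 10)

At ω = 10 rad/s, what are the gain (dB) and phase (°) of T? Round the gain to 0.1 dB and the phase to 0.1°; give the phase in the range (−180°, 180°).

17.0 dB, -45.0°

At s = jω = j10:
pole (s+10): 10 + j10 → |·| = √(10²+10²) = √200 ≈ 14.142, ∠ = arctan(10/10) ≈ 45.00°
|T| = 100 / 14.142 ≈ 7.0711
Gain = 20 log₁₀(7.0711) ≈ 16.99 dB
∠T = 0.00° − 45.00° = -45.00°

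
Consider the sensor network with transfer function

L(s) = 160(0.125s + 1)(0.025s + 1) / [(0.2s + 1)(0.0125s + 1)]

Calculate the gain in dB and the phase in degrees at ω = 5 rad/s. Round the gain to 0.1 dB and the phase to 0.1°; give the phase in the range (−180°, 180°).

At ω = 5 rad/s:
zero (1 + j5·0.125) = 1 + j0.625 → |·| ≈ 1.1792, ∠ ≈ 32.01°
zero (1 + j5·0.025) = 1 + j0.125 → |·| ≈ 1.0078, ∠ ≈ 7.13°
pole (1 + j5·0.2) = 1 + j1 → |·| ≈ 1.4142, ∠ ≈ 45.00°
pole (1 + j5·0.0125) = 1 + j0.0625 → |·| ≈ 1.002, ∠ ≈ 3.58°
|L| = 160 · 1.1792 · 1.0078 / (1.4142 · 1.002) ≈ 134.18
Gain = 20 log₁₀(134.18) ≈ 42.55 dB
∠L = (32.01° + 7.13°) − (45.00° + 3.58°) = -9.44°

42.6 dB, -9.4°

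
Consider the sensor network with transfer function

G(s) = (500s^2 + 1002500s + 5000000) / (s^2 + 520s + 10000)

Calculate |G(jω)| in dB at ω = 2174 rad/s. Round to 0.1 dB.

56.4 dB

Substitute s = j2174:
Numerator: 500(j2174)^2 + 1002500(j2174) + 5000000 = -2358138000 + j2179435000
Denominator: (j2174)^2 + 520(j2174) + 10000 = -4716276 + j1130480
|N| = √(2358138000² + 2179435000²) ≈ 3.211e+09, ∠N ≈ 137.26°
|D| = √(4716276² + 1130480²) ≈ 4.8499e+06, ∠D ≈ 166.52°
|G| = 3.211e+09 / 4.8499e+06 ≈ 662.08
Gain = 20 log₁₀(662.08) ≈ 56.42 dB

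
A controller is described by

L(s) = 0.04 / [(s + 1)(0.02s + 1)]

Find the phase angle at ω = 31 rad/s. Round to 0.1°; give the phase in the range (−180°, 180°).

-120.0°

At ω = 31 rad/s:
pole (1 + j31·1) = 1 + j31 → |·| ≈ 31.016, ∠ ≈ 88.15°
pole (1 + j31·0.02) = 1 + j0.62 → |·| ≈ 1.1766, ∠ ≈ 31.80°
∠L = (0°) − (88.15° + 31.80°) = -119.95°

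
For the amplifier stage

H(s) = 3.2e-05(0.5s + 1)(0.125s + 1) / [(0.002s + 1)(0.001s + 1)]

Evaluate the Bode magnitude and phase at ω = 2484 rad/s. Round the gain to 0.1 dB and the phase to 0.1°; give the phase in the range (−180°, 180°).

At ω = 2484 rad/s:
zero (1 + j2484·0.5) = 1 + j1242 → |·| ≈ 1242, ∠ ≈ 89.95°
zero (1 + j2484·0.125) = 1 + j310.5 → |·| ≈ 310.5, ∠ ≈ 89.82°
pole (1 + j2484·0.002) = 1 + j4.968 → |·| ≈ 5.0676, ∠ ≈ 78.62°
pole (1 + j2484·0.001) = 1 + j2.484 → |·| ≈ 2.6777, ∠ ≈ 68.07°
|H| = 3.2e-05 · 1242 · 310.5 / (5.0676 · 2.6777) ≈ 0.90943
Gain = 20 log₁₀(0.90943) ≈ -0.82 dB
∠H = (89.95° + 89.82°) − (78.62° + 68.07°) = 33.08°

-0.8 dB, 33.1°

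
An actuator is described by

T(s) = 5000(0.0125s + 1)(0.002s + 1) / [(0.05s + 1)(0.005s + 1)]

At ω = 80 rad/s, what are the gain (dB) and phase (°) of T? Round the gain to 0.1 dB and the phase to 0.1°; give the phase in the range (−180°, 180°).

64.2 dB, -43.7°

At ω = 80 rad/s:
zero (1 + j80·0.0125) = 1 + j1 → |·| ≈ 1.4142, ∠ ≈ 45.00°
zero (1 + j80·0.002) = 1 + j0.16 → |·| ≈ 1.0127, ∠ ≈ 9.09°
pole (1 + j80·0.05) = 1 + j4 → |·| ≈ 4.1231, ∠ ≈ 75.96°
pole (1 + j80·0.005) = 1 + j0.4 → |·| ≈ 1.077, ∠ ≈ 21.80°
|T| = 5000 · 1.4142 · 1.0127 / (4.1231 · 1.077) ≈ 1612.6
Gain = 20 log₁₀(1612.6) ≈ 64.15 dB
∠T = (45.00° + 9.09°) − (75.96° + 21.80°) = -43.67°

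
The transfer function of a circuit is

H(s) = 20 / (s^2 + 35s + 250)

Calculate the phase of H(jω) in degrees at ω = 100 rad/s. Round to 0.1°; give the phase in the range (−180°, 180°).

-160.3°

Substitute s = j100:
Numerator: 20 = 20 + j0
Denominator: (j100)^2 + 35(j100) + 250 = -9750 + j3500
|N| = √(20² + 0²) ≈ 20, ∠N ≈ 0.00°
|D| = √(9750² + 3500²) ≈ 10359, ∠D ≈ 160.25°
∠H = 0.00° − 160.25° = -160.25°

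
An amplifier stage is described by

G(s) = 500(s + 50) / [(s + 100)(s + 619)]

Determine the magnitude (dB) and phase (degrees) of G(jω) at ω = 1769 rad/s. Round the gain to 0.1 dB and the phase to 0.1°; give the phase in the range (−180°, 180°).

-11.5 dB, -69.1°

At s = jω = j1769:
zero (s+50): 50 + j1769 → |·| = √(50²+1769²) = √3131861 ≈ 1769.7, ∠ = arctan(1769/50) ≈ 88.38°
pole (s+100): 100 + j1769 → |·| = √(100²+1769²) = √3139361 ≈ 1771.8, ∠ = arctan(1769/100) ≈ 86.76°
pole (s+619): 619 + j1769 → |·| = √(619²+1769²) = √3512522 ≈ 1874.2, ∠ = arctan(1769/619) ≈ 70.71°
|G| = 500 · 1769.7 / 3.3207e+06 ≈ 0.26646
Gain = 20 log₁₀(0.26646) ≈ -11.49 dB
∠G = 88.38° − 157.47° = -69.09°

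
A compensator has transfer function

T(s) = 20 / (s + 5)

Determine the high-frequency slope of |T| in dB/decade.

-20 dB/decade

Each pole contributes −20 dB/decade at high frequency; each zero contributes +20 dB/decade.
Net: 0 zero(s) − 1 pole(s) → -20 dB/decade.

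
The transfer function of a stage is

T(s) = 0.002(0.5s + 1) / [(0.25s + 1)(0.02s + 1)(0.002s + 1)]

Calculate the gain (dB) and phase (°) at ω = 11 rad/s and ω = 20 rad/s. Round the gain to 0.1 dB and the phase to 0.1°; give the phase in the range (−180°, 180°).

ω = 11: -48.6 dB, -4.0°; ω = 20: -48.7 dB, -18.5°

At ω = 11 rad/s:
zero (1 + j11·0.5) = 1 + j5.5 → |·| ≈ 5.5902, ∠ ≈ 79.70°
pole (1 + j11·0.25) = 1 + j2.75 → |·| ≈ 2.9262, ∠ ≈ 70.02°
pole (1 + j11·0.02) = 1 + j0.22 → |·| ≈ 1.0239, ∠ ≈ 12.41°
pole (1 + j11·0.002) = 1 + j0.022 → |·| ≈ 1.0002, ∠ ≈ 1.26°
|T| = 0.002 · 5.5902 / (2.9262 · 1.0239 · 1.0002) ≈ 0.0037309
Gain = 20 log₁₀(0.0037309) ≈ -48.56 dB
∠T = (79.70°) − (70.02° + 12.41° + 1.26°) = -3.99°

At ω = 20 rad/s:
zero (1 + j20·0.5) = 1 + j10 → |·| ≈ 10.05, ∠ ≈ 84.29°
pole (1 + j20·0.25) = 1 + j5 → |·| ≈ 5.099, ∠ ≈ 78.69°
pole (1 + j20·0.02) = 1 + j0.4 → |·| ≈ 1.077, ∠ ≈ 21.80°
pole (1 + j20·0.002) = 1 + j0.04 → |·| ≈ 1.0008, ∠ ≈ 2.29°
|T| = 0.002 · 10.05 / (5.099 · 1.077 · 1.0008) ≈ 0.0036572
Gain = 20 log₁₀(0.0036572) ≈ -48.74 dB
∠T = (84.29°) − (78.69° + 21.80° + 2.29°) = -18.49°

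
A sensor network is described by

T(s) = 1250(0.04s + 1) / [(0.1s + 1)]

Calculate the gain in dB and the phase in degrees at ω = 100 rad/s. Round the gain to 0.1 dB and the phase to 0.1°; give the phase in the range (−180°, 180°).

At ω = 100 rad/s:
zero (1 + j100·0.04) = 1 + j4 → |·| ≈ 4.1231, ∠ ≈ 75.96°
pole (1 + j100·0.1) = 1 + j10 → |·| ≈ 10.05, ∠ ≈ 84.29°
|T| = 1250 · 4.1231 / (10.05) ≈ 512.82
Gain = 20 log₁₀(512.82) ≈ 54.20 dB
∠T = (75.96°) − (84.29°) = -8.33°

54.2 dB, -8.3°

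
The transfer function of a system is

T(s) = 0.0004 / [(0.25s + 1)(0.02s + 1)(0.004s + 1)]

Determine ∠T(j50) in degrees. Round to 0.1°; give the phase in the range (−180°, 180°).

-141.7°

At ω = 50 rad/s:
pole (1 + j50·0.25) = 1 + j12.5 → |·| ≈ 12.54, ∠ ≈ 85.43°
pole (1 + j50·0.02) = 1 + j1 → |·| ≈ 1.4142, ∠ ≈ 45.00°
pole (1 + j50·0.004) = 1 + j0.2 → |·| ≈ 1.0198, ∠ ≈ 11.31°
∠T = (0°) − (85.43° + 45.00° + 11.31°) = -141.74°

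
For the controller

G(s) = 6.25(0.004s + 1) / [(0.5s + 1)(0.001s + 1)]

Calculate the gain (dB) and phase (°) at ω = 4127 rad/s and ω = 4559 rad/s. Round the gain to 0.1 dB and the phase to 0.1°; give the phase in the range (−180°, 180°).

At ω = 4127 rad/s:
zero (1 + j4127·0.004) = 1 + j16.508 → |·| ≈ 16.538, ∠ ≈ 86.53°
pole (1 + j4127·0.5) = 1 + j2063.5 → |·| ≈ 2063.5, ∠ ≈ 89.97°
pole (1 + j4127·0.001) = 1 + j4.127 → |·| ≈ 4.2464, ∠ ≈ 76.38°
|G| = 6.25 · 16.538 / (2063.5 · 4.2464) ≈ 0.011796
Gain = 20 log₁₀(0.011796) ≈ -38.57 dB
∠G = (86.53°) − (89.97° + 76.38°) = -79.82°

At ω = 4559 rad/s:
zero (1 + j4559·0.004) = 1 + j18.236 → |·| ≈ 18.263, ∠ ≈ 86.86°
pole (1 + j4559·0.5) = 1 + j2279.5 → |·| ≈ 2279.5, ∠ ≈ 89.97°
pole (1 + j4559·0.001) = 1 + j4.559 → |·| ≈ 4.6674, ∠ ≈ 77.63°
|G| = 6.25 · 18.263 / (2279.5 · 4.6674) ≈ 0.010728
Gain = 20 log₁₀(0.010728) ≈ -39.39 dB
∠G = (86.86°) − (89.97° + 77.63°) = -80.74°

ω = 4127: -38.6 dB, -79.8°; ω = 4559: -39.4 dB, -80.7°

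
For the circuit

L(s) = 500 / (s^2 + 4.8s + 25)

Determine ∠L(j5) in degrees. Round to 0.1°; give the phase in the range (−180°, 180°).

At s = jω = j5:
quadratic: (j5)² + 4.8·j5 + 25 = 0 + j24 → |·| ≈ 24, ∠ ≈ 90.00°
∠L = 0.00° − 90.00° = -90.00°

-90.0°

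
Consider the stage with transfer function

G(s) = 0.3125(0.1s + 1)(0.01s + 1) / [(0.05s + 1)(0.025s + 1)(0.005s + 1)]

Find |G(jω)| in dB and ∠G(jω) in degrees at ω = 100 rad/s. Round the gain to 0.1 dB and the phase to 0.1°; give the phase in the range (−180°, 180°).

-10.8 dB, -44.2°

At ω = 100 rad/s:
zero (1 + j100·0.1) = 1 + j10 → |·| ≈ 10.05, ∠ ≈ 84.29°
zero (1 + j100·0.01) = 1 + j1 → |·| ≈ 1.4142, ∠ ≈ 45.00°
pole (1 + j100·0.05) = 1 + j5 → |·| ≈ 5.099, ∠ ≈ 78.69°
pole (1 + j100·0.025) = 1 + j2.5 → |·| ≈ 2.6926, ∠ ≈ 68.20°
pole (1 + j100·0.005) = 1 + j0.5 → |·| ≈ 1.118, ∠ ≈ 26.57°
|G| = 0.3125 · 10.05 · 1.4142 / (5.099 · 2.6926 · 1.118) ≈ 0.28935
Gain = 20 log₁₀(0.28935) ≈ -10.77 dB
∠G = (84.29° + 45.00°) − (78.69° + 68.20° + 26.57°) = -44.17°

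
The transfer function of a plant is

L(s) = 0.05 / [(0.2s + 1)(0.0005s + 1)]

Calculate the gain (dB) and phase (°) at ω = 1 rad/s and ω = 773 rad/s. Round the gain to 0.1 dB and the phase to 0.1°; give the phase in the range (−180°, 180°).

ω = 1: -26.2 dB, -11.3°; ω = 773: -70.4 dB, -110.8°

At ω = 1 rad/s:
pole (1 + j1·0.2) = 1 + j0.2 → |·| ≈ 1.0198, ∠ ≈ 11.31°
pole (1 + j1·0.0005) = 1 + j0.0005 → |·| ≈ 1, ∠ ≈ 0.03°
|L| = 0.05 · 1 / (1.0198 · 1) ≈ 0.049029
Gain = 20 log₁₀(0.049029) ≈ -26.19 dB
∠L = (0°) − (11.31° + 0.03°) = -11.34°

At ω = 773 rad/s:
pole (1 + j773·0.2) = 1 + j154.6 → |·| ≈ 154.6, ∠ ≈ 89.63°
pole (1 + j773·0.0005) = 1 + j0.3865 → |·| ≈ 1.0721, ∠ ≈ 21.13°
|L| = 0.05 · 1 / (154.6 · 1.0721) ≈ 0.00030167
Gain = 20 log₁₀(0.00030167) ≈ -70.41 dB
∠L = (0°) − (89.63° + 21.13°) = -110.76°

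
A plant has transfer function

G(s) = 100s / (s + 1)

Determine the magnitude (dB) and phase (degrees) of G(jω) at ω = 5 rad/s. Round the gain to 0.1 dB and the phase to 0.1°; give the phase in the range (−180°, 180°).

At s = jω = j5:
zero at origin: s = j5 → |·| = 5, ∠ = 90.00°
pole (s+1): 1 + j5 → |·| = √(1²+5²) = √26 ≈ 5.099, ∠ = arctan(5/1) ≈ 78.69°
|G| = 100 · 5 / 5.099 ≈ 98.058
Gain = 20 log₁₀(98.058) ≈ 39.83 dB
∠G = 90.00° − 78.69° = 11.31°

39.8 dB, 11.3°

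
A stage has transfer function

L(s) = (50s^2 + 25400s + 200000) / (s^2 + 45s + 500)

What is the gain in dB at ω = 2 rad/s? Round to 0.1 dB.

Substitute s = j2:
Numerator: 50(j2)^2 + 25400(j2) + 200000 = 199800 + j50800
Denominator: (j2)^2 + 45(j2) + 500 = 496 + j90
|N| = √(199800² + 50800²) ≈ 2.0616e+05, ∠N ≈ 14.27°
|D| = √(496² + 90²) ≈ 504.1, ∠D ≈ 10.28°
|L| = 2.0616e+05 / 504.1 ≈ 408.97
Gain = 20 log₁₀(408.97) ≈ 52.23 dB

52.2 dB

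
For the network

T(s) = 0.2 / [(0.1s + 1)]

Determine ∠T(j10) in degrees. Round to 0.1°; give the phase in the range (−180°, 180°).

-45.0°

At ω = 10 rad/s:
pole (1 + j10·0.1) = 1 + j1 → |·| ≈ 1.4142, ∠ ≈ 45.00°
∠T = (0°) − (45.00°) = -45.00°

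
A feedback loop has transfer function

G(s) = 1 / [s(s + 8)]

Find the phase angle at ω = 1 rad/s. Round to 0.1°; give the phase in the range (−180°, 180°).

-97.1°

At s = jω = j1:
pole (s+8): 8 + j1 → |·| = √(8²+1²) = √65 ≈ 8.0623, ∠ = arctan(1/8) ≈ 7.13°
pole at origin: |s| = 1, ∠ = 90.00° (in denominator)
∠G = 0.00° − 97.13° = -97.13°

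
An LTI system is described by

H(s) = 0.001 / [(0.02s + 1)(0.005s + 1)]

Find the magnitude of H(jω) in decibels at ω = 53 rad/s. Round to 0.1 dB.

At ω = 53 rad/s:
pole (1 + j53·0.02) = 1 + j1.06 → |·| ≈ 1.4573, ∠ ≈ 46.67°
pole (1 + j53·0.005) = 1 + j0.265 → |·| ≈ 1.0345, ∠ ≈ 14.84°
|H| = 0.001 · 1 / (1.4573 · 1.0345) ≈ 0.00066332
Gain = 20 log₁₀(0.00066332) ≈ -63.57 dB

-63.6 dB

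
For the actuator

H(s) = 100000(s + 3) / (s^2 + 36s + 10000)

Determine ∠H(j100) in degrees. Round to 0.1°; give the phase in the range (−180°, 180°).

-1.7°

At s = jω = j100:
zero (s+3): 3 + j100 → |·| = √(3²+100²) = √10009 ≈ 100.04, ∠ = arctan(100/3) ≈ 88.28°
quadratic: (j100)² + 36·j100 + 10000 = 0 + j3600 → |·| ≈ 3600, ∠ ≈ 90.00°
∠H = 88.28° − 90.00° = -1.72°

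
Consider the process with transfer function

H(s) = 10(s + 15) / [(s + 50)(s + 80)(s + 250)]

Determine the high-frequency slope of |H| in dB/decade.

-40 dB/decade

Each pole contributes −20 dB/decade at high frequency; each zero contributes +20 dB/decade.
Net: 1 zero(s) − 3 pole(s) → -40 dB/decade.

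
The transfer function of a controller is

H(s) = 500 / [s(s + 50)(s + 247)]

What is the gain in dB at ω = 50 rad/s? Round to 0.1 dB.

At s = jω = j50:
pole (s+50): 50 + j50 → |·| = √(50²+50²) = √5000 ≈ 70.711, ∠ = arctan(50/50) ≈ 45.00°
pole (s+247): 247 + j50 → |·| = √(247²+50²) = √63509 ≈ 252.01, ∠ = arctan(50/247) ≈ 11.44°
pole at origin: |s| = 50, ∠ = 90.00° (in denominator)
|H| = 500 / 8.9099e+05 ≈ 0.00056117
Gain = 20 log₁₀(0.00056117) ≈ -65.02 dB

-65.0 dB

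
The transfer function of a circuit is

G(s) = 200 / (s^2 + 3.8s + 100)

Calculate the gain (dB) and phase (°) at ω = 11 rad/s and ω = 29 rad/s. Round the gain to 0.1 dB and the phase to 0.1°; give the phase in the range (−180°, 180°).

At s = jω = j11:
quadratic: (j11)² + 3.8·j11 + 100 = -21 + j41.8 → |·| ≈ 46.779, ∠ ≈ 116.67°
|G| = 200 / 46.779 ≈ 4.2754
Gain = 20 log₁₀(4.2754) ≈ 12.62 dB
∠G = 0.00° − 116.67° = -116.67°

At s = jω = j29:
quadratic: (j29)² + 3.8·j29 + 100 = -741 + j110.2 → |·| ≈ 749.15, ∠ ≈ 171.54°
|G| = 200 / 749.15 ≈ 0.26697
Gain = 20 log₁₀(0.26697) ≈ -11.47 dB
∠G = 0.00° − 171.54° = -171.54°

ω = 11: 12.6 dB, -116.7°; ω = 29: -11.5 dB, -171.5°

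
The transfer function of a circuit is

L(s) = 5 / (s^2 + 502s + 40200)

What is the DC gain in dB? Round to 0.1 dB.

-78.1 dB

L(0) = 5 / 40200 ≈ 0.00012438
20 log₁₀(0.00012438) ≈ -78.10 dB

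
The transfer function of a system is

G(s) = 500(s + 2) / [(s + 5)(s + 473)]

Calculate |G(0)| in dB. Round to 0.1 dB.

-7.5 dB

G(0) = 500·2 / (5·473) ≈ 0.42283
20 log₁₀(0.42283) ≈ -7.48 dB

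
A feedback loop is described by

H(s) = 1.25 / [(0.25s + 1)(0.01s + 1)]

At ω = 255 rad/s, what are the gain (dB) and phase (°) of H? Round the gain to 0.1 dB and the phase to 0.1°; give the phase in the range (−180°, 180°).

-42.9 dB, -157.7°

At ω = 255 rad/s:
pole (1 + j255·0.25) = 1 + j63.75 → |·| ≈ 63.758, ∠ ≈ 89.10°
pole (1 + j255·0.01) = 1 + j2.55 → |·| ≈ 2.7391, ∠ ≈ 68.59°
|H| = 1.25 · 1 / (63.758 · 2.7391) ≈ 0.0071576
Gain = 20 log₁₀(0.0071576) ≈ -42.90 dB
∠H = (0°) − (89.10° + 68.59°) = -157.69°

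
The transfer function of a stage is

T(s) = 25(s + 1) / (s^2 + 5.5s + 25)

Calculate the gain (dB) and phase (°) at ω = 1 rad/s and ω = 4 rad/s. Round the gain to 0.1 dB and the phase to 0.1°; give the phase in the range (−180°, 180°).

At s = jω = j1:
zero (s+1): 1 + j1 → |·| = √(1²+1²) = √2 ≈ 1.4142, ∠ = arctan(1/1) ≈ 45.00°
quadratic: (j1)² + 5.5·j1 + 25 = 24 + j5.5 → |·| ≈ 24.622, ∠ ≈ 12.91°
|T| = 25 · 1.4142 / 24.622 ≈ 1.4359
Gain = 20 log₁₀(1.4359) ≈ 3.14 dB
∠T = 45.00° − 12.91° = 32.09°

At s = jω = j4:
zero (s+1): 1 + j4 → |·| = √(1²+4²) = √17 ≈ 4.1231, ∠ = arctan(4/1) ≈ 75.96°
quadratic: (j4)² + 5.5·j4 + 25 = 9 + j22 → |·| ≈ 23.77, ∠ ≈ 67.75°
|T| = 25 · 4.1231 / 23.77 ≈ 4.3365
Gain = 20 log₁₀(4.3365) ≈ 12.74 dB
∠T = 75.96° − 67.75° = 8.21°

ω = 1: 3.1 dB, 32.1°; ω = 4: 12.7 dB, 8.2°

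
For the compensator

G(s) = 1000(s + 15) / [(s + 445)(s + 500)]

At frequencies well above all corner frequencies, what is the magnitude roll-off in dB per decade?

Each pole contributes −20 dB/decade at high frequency; each zero contributes +20 dB/decade.
Net: 1 zero(s) − 2 pole(s) → -20 dB/decade.

-20 dB/decade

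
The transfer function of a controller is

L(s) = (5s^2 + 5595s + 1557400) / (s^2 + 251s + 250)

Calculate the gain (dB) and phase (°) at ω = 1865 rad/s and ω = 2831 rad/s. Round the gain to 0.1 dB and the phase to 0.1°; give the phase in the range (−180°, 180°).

ω = 1865: 14.7 dB, -25.7°; ω = 2831: 14.3 dB, -17.3°

Substitute s = j1865:
Numerator: 5(j1865)^2 + 5595(j1865) + 1557400 = -15833725 + j10434675
Denominator: (j1865)^2 + 251(j1865) + 250 = -3477975 + j468115
|N| = √(15833725² + 10434675²) ≈ 1.8963e+07, ∠N ≈ 146.61°
|D| = √(3477975² + 468115²) ≈ 3.5093e+06, ∠D ≈ 172.33°
|L| = 1.8963e+07 / 3.5093e+06 ≈ 5.4036
Gain = 20 log₁₀(5.4036) ≈ 14.65 dB
∠L = 146.61° − 172.33° = -25.72°

Substitute s = j2831:
Numerator: 5(j2831)^2 + 5595(j2831) + 1557400 = -38515405 + j15839445
Denominator: (j2831)^2 + 251(j2831) + 250 = -8014311 + j710581
|N| = √(38515405² + 15839445²) ≈ 4.1645e+07, ∠N ≈ 157.65°
|D| = √(8014311² + 710581²) ≈ 8.0458e+06, ∠D ≈ 174.93°
|L| = 4.1645e+07 / 8.0458e+06 ≈ 5.176
Gain = 20 log₁₀(5.176) ≈ 14.28 dB
∠L = 157.65° − 174.93° = -17.28°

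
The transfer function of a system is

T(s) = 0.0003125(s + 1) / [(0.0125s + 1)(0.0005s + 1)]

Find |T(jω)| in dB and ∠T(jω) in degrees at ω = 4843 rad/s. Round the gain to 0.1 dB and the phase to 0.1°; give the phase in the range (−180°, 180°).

-40.4 dB, -66.6°

At ω = 4843 rad/s:
zero (1 + j4843·1) = 1 + j4843 → |·| ≈ 4843, ∠ ≈ 89.99°
pole (1 + j4843·0.0125) = 1 + j60.5375 → |·| ≈ 60.546, ∠ ≈ 89.05°
pole (1 + j4843·0.0005) = 1 + j2.4215 → |·| ≈ 2.6199, ∠ ≈ 67.56°
|T| = 0.0003125 · 4843 / (60.546 · 2.6199) ≈ 0.009541
Gain = 20 log₁₀(0.009541) ≈ -40.41 dB
∠T = (89.99°) − (89.05° + 67.56°) = -66.62°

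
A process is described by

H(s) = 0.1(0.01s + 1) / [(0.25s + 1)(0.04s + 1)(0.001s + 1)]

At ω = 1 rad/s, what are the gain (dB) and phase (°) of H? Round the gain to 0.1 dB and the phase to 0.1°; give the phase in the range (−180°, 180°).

-20.3 dB, -15.8°

At ω = 1 rad/s:
zero (1 + j1·0.01) = 1 + j0.01 → |·| ≈ 1, ∠ ≈ 0.57°
pole (1 + j1·0.25) = 1 + j0.25 → |·| ≈ 1.0308, ∠ ≈ 14.04°
pole (1 + j1·0.04) = 1 + j0.04 → |·| ≈ 1.0008, ∠ ≈ 2.29°
pole (1 + j1·0.001) = 1 + j0.001 → |·| ≈ 1, ∠ ≈ 0.06°
|H| = 0.1 · 1 / (1.0308 · 1.0008 · 1) ≈ 0.096934
Gain = 20 log₁₀(0.096934) ≈ -20.27 dB
∠H = (0.57°) − (14.04° + 2.29° + 0.06°) = -15.82°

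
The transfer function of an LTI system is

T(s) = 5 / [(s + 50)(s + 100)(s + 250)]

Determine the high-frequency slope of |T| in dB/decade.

Each pole contributes −20 dB/decade at high frequency; each zero contributes +20 dB/decade.
Net: 0 zero(s) − 3 pole(s) → -60 dB/decade.

-60 dB/decade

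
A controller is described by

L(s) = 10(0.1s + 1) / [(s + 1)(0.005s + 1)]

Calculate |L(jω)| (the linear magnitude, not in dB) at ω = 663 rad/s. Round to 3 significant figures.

0.289

At ω = 663 rad/s:
zero (1 + j663·0.1) = 1 + j66.3 → |·| ≈ 66.308, ∠ ≈ 89.14°
pole (1 + j663·1) = 1 + j663 → |·| ≈ 663, ∠ ≈ 89.91°
pole (1 + j663·0.005) = 1 + j3.315 → |·| ≈ 3.4625, ∠ ≈ 73.21°
|L| = 10 · 66.308 / (663 · 3.4625) ≈ 0.28884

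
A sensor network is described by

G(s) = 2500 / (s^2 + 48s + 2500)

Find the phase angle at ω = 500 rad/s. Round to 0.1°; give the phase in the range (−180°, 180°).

-174.5°

At s = jω = j500:
quadratic: (j500)² + 48·j500 + 2500 = -247500 + j24000 → |·| ≈ 2.4866e+05, ∠ ≈ 174.46°
∠G = 0.00° − 174.46° = -174.46°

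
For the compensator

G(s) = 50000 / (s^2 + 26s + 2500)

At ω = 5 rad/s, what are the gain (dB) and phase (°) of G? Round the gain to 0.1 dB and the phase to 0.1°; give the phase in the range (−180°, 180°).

26.1 dB, -3.0°

At s = jω = j5:
quadratic: (j5)² + 26·j5 + 2500 = 2475 + j130 → |·| ≈ 2478.4, ∠ ≈ 3.01°
|G| = 50000 / 2478.4 ≈ 20.174
Gain = 20 log₁₀(20.174) ≈ 26.10 dB
∠G = 0.00° − 3.01° = -3.01°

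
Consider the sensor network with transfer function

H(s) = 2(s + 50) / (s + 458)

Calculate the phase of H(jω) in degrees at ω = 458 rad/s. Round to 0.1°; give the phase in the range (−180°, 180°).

38.8°

At s = jω = j458:
zero (s+50): 50 + j458 → |·| = √(50²+458²) = √212264 ≈ 460.72, ∠ = arctan(458/50) ≈ 83.77°
pole (s+458): 458 + j458 → |·| = √(458²+458²) = √419528 ≈ 647.71, ∠ = arctan(458/458) ≈ 45.00°
∠H = 83.77° − 45.00° = 38.77°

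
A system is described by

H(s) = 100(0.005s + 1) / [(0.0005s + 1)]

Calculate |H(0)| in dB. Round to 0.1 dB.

H(0) = 100 · 1 / 1 = 100
20 log₁₀(100) ≈ 40.00 dB

40.0 dB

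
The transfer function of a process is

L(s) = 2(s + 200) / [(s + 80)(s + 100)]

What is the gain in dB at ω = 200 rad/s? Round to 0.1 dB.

-38.6 dB

At s = jω = j200:
zero (s+200): 200 + j200 → |·| = √(200²+200²) = √80000 ≈ 282.84, ∠ = arctan(200/200) ≈ 45.00°
pole (s+80): 80 + j200 → |·| = √(80²+200²) = √46400 ≈ 215.41, ∠ = arctan(200/80) ≈ 68.20°
pole (s+100): 100 + j200 → |·| = √(100²+200²) = √50000 ≈ 223.61, ∠ = arctan(200/100) ≈ 63.43°
|L| = 2 · 282.84 / 48168 ≈ 0.011744
Gain = 20 log₁₀(0.011744) ≈ -38.60 dB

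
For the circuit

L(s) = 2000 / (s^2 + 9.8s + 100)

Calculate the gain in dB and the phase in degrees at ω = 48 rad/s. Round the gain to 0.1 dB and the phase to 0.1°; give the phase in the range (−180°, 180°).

-1.0 dB, -168.0°

At s = jω = j48:
quadratic: (j48)² + 9.8·j48 + 100 = -2204 + j470.4 → |·| ≈ 2253.6, ∠ ≈ 167.95°
|L| = 2000 / 2253.6 ≈ 0.88747
Gain = 20 log₁₀(0.88747) ≈ -1.04 dB
∠L = 0.00° − 167.95° = -167.95°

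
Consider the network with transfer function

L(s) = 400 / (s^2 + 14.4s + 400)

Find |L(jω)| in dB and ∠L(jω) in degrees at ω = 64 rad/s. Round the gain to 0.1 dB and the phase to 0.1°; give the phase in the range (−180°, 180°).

-19.6 dB, -166.0°

At s = jω = j64:
quadratic: (j64)² + 14.4·j64 + 400 = -3696 + j921.6 → |·| ≈ 3809.2, ∠ ≈ 166.00°
|L| = 400 / 3809.2 ≈ 0.10501
Gain = 20 log₁₀(0.10501) ≈ -19.58 dB
∠L = 0.00° − 166.00° = -166.00°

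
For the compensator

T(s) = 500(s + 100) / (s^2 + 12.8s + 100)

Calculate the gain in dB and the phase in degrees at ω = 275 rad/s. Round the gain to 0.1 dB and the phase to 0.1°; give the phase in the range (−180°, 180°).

5.7 dB, -107.3°

At s = jω = j275:
zero (s+100): 100 + j275 → |·| = √(100²+275²) = √85625 ≈ 292.62, ∠ = arctan(275/100) ≈ 70.02°
quadratic: (j275)² + 12.8·j275 + 100 = -75525 + j3520 → |·| ≈ 75607, ∠ ≈ 177.33°
|T| = 500 · 292.62 / 75607 ≈ 1.9351
Gain = 20 log₁₀(1.9351) ≈ 5.73 dB
∠T = 70.02° − 177.33° = -107.31°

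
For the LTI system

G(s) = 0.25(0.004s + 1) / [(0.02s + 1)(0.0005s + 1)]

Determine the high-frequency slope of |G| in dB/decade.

Each pole contributes −20 dB/decade at high frequency; each zero contributes +20 dB/decade.
Net: 1 zero(s) − 2 pole(s) → -20 dB/decade.

-20 dB/decade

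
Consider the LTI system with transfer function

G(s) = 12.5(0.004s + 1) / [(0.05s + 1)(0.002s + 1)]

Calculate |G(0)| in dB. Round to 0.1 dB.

21.9 dB

G(0) = 12.5 · 1 / 1 = 12.5
20 log₁₀(12.5) ≈ 21.94 dB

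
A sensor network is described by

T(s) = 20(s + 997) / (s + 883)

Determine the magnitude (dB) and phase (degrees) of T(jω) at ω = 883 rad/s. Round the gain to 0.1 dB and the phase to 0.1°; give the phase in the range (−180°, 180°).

At s = jω = j883:
zero (s+997): 997 + j883 → |·| = √(997²+883²) = √1773698 ≈ 1331.8, ∠ = arctan(883/997) ≈ 41.53°
pole (s+883): 883 + j883 → |·| = √(883²+883²) = √1559378 ≈ 1248.8, ∠ = arctan(883/883) ≈ 45.00°
|T| = 20 · 1331.8 / 1248.8 ≈ 21.329
Gain = 20 log₁₀(21.329) ≈ 26.58 dB
∠T = 41.53° − 45.00° = -3.47°

26.6 dB, -3.5°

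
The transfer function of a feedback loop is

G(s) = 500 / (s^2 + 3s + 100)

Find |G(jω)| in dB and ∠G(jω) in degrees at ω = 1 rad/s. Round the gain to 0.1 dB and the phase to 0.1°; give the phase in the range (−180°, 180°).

14.1 dB, -1.7°

At s = jω = j1:
quadratic: (j1)² + 3·j1 + 100 = 99 + j3 → |·| ≈ 99.045, ∠ ≈ 1.74°
|G| = 500 / 99.045 ≈ 5.0482
Gain = 20 log₁₀(5.0482) ≈ 14.06 dB
∠G = 0.00° − 1.74° = -1.74°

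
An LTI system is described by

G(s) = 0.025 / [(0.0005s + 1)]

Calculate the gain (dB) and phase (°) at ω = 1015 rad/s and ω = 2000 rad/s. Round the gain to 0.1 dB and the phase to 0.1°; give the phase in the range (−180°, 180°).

ω = 1015: -33.0 dB, -26.9°; ω = 2000: -35.1 dB, -45.0°

At ω = 1015 rad/s:
pole (1 + j1015·0.0005) = 1 + j0.5075 → |·| ≈ 1.1214, ∠ ≈ 26.91°
|G| = 0.025 · 1 / (1.1214) ≈ 0.022294
Gain = 20 log₁₀(0.022294) ≈ -33.04 dB
∠G = (0°) − (26.91°) = -26.91°

At ω = 2000 rad/s:
pole (1 + j2000·0.0005) = 1 + j1 → |·| ≈ 1.4142, ∠ ≈ 45.00°
|G| = 0.025 · 1 / (1.4142) ≈ 0.017678
Gain = 20 log₁₀(0.017678) ≈ -35.05 dB
∠G = (0°) − (45.00°) = -45.00°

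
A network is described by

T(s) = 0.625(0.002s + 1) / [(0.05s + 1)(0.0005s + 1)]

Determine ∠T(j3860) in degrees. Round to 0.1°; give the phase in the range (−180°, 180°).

At ω = 3860 rad/s:
zero (1 + j3860·0.002) = 1 + j7.72 → |·| ≈ 7.7845, ∠ ≈ 82.62°
pole (1 + j3860·0.05) = 1 + j193 → |·| ≈ 193, ∠ ≈ 89.70°
pole (1 + j3860·0.0005) = 1 + j1.93 → |·| ≈ 2.1737, ∠ ≈ 62.61°
∠T = (82.62°) − (89.70° + 62.61°) = -69.69°

-69.7°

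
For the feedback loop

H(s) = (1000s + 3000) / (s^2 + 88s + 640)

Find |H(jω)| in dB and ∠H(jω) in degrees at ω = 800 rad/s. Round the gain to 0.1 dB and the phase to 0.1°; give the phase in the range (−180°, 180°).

Substitute s = j800:
Numerator: 1000(j800) + 3000 = 3000 + j800000
Denominator: (j800)^2 + 88(j800) + 640 = -639360 + j70400
|N| = √(3000² + 800000²) ≈ 8.0001e+05, ∠N ≈ 89.79°
|D| = √(639360² + 70400²) ≈ 6.4322e+05, ∠D ≈ 173.72°
|H| = 8.0001e+05 / 6.4322e+05 ≈ 1.2438
Gain = 20 log₁₀(1.2438) ≈ 1.90 dB
∠H = 89.79° − 173.72° = -83.93°

1.9 dB, -83.9°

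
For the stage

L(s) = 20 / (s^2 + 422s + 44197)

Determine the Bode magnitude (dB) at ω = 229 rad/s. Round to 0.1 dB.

Substitute s = j229:
Numerator: 20 = 20 + j0
Denominator: (j229)^2 + 422(j229) + 44197 = -8244 + j96638
|N| = √(20² + 0²) ≈ 20, ∠N ≈ 0.00°
|D| = √(8244² + 96638²) ≈ 96989, ∠D ≈ 94.88°
|L| = 20 / 96989 ≈ 0.00020621
Gain = 20 log₁₀(0.00020621) ≈ -73.71 dB

-73.7 dB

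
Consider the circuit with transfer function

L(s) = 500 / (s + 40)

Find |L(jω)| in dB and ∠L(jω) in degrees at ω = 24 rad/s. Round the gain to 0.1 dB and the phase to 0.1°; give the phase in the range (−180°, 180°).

20.6 dB, -31.0°

At s = jω = j24:
pole (s+40): 40 + j24 → |·| = √(40²+24²) = √2176 ≈ 46.648, ∠ = arctan(24/40) ≈ 30.96°
|L| = 500 / 46.648 ≈ 10.719
Gain = 20 log₁₀(10.719) ≈ 20.60 dB
∠L = 0.00° − 30.96° = -30.96°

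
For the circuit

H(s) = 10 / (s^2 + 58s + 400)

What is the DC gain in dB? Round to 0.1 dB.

-32.0 dB

H(0) = 10 / 400 = 0.025
20 log₁₀(0.025) ≈ -32.04 dB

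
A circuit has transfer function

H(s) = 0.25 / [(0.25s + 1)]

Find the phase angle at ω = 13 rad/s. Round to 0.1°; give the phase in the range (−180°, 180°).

-72.9°

At ω = 13 rad/s:
pole (1 + j13·0.25) = 1 + j3.25 → |·| ≈ 3.4004, ∠ ≈ 72.90°
∠H = (0°) − (72.90°) = -72.90°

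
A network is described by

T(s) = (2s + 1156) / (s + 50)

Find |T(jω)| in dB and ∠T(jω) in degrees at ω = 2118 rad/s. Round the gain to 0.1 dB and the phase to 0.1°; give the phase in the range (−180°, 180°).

Substitute s = j2118:
Numerator: 2(j2118) + 1156 = 1156 + j4236
Denominator: (j2118) + 50 = 50 + j2118
|N| = √(1156² + 4236²) ≈ 4390.9, ∠N ≈ 74.74°
|D| = √(50² + 2118²) ≈ 2118.6, ∠D ≈ 88.65°
|T| = 4390.9 / 2118.6 ≈ 2.0725
Gain = 20 log₁₀(2.0725) ≈ 6.33 dB
∠T = 74.74° − 88.65° = -13.91°

6.3 dB, -13.9°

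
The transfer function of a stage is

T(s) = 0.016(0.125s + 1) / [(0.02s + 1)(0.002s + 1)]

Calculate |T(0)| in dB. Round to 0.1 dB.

-35.9 dB

T(0) = 0.016 · 1 / 1 = 0.016
20 log₁₀(0.016) ≈ -35.92 dB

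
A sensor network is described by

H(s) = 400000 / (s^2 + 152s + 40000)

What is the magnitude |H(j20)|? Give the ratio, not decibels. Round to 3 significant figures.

10.1

At s = jω = j20:
quadratic: (j20)² + 152·j20 + 40000 = 39600 + j3040 → |·| ≈ 39717, ∠ ≈ 4.39°
|H| = 400000 / 39717 ≈ 10.071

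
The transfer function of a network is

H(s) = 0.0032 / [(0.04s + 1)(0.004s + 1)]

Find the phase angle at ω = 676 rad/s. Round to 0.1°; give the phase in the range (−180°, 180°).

At ω = 676 rad/s:
pole (1 + j676·0.04) = 1 + j27.04 → |·| ≈ 27.058, ∠ ≈ 87.88°
pole (1 + j676·0.004) = 1 + j2.704 → |·| ≈ 2.883, ∠ ≈ 69.70°
∠H = (0°) − (87.88° + 69.70°) = -157.58°

-157.6°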